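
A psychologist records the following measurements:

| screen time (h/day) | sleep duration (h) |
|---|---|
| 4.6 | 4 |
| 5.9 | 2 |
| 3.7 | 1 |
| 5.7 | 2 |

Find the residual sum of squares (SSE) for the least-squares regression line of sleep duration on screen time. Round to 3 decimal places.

n = 4, Σx = 19.9, Σy = 9, Σxy = 45.3, Σx² = 102.15, Σy² = 25
Sxx = Σx² − (Σx)²/n = 102.15 − 99.0025 = 3.1475
Sxy = Σxy − (Σx)(Σy)/n = 45.3 − 44.775 = 0.525
Syy = Σy² − (Σy)²/n = 25 − 20.25 = 4.75
b = Sxy/Sxx = 0.525/3.1475 = 0.166799
SSE = Syy − b·Sxy = 4.75 − 0.166799·0.525 = 4.662431

4.662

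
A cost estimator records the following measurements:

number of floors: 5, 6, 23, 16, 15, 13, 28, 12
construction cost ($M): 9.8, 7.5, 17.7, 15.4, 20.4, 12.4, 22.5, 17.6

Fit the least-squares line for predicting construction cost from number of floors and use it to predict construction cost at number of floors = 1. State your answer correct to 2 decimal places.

7.78

n = 8, Σx = 118, Σy = 123.3, Σxy = 2055.9, Σx² = 2168
Sxx = Σx² − (Σx)²/n = 2168 − 1740.5 = 427.5
Sxy = Σxy − (Σx)(Σy)/n = 2055.9 − 1818.675 = 237.225
b = Sxy/Sxx = 237.225/427.5 = 0.554912
a = ȳ − b·x̄ = 15.4125 − 0.554912·14.75 = 7.227544
ŷ(1) = a + b·1 = 7.227544 + 0.554912·1 = 7.782456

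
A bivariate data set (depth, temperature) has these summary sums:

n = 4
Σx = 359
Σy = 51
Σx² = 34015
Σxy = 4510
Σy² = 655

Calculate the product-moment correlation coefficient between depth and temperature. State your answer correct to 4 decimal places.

Sxx = Σx² − (Σx)²/n = 34015 − 32220.25 = 1794.75
Sxy = Σxy − (Σx)(Σy)/n = 4510 − 4577.25 = -67.25
Syy = Σy² − (Σy)²/n = 655 − 650.25 = 4.75
r = Sxy/√(Sxx·Syy) = -67.25/√(8525.0625) = -67.25/92.331265 = -0.728356

-0.7284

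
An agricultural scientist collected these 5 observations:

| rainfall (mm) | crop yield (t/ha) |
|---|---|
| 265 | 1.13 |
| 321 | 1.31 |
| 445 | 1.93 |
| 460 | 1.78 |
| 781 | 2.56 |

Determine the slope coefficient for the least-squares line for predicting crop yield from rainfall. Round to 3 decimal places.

n = 5, Σx = 2272, Σy = 8.71, Σxy = 4396.97, Σx² = 1192852
Sxx = Σx² − (Σx)²/n = 1192852 − 1032396.8 = 160455.2
Sxy = Σxy − (Σx)(Σy)/n = 4396.97 − 3957.824 = 439.146
b = Sxy/Sxx = 439.146/160455.2 = 0.002737

0.003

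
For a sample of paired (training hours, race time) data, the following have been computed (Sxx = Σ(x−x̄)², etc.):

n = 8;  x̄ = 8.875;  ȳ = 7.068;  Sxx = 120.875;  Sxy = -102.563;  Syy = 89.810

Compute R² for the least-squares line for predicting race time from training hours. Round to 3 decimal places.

0.969

R² = Sxy²/(Sxx·Syy) = (-102.563)²/(120.875·89.81) = 0.968992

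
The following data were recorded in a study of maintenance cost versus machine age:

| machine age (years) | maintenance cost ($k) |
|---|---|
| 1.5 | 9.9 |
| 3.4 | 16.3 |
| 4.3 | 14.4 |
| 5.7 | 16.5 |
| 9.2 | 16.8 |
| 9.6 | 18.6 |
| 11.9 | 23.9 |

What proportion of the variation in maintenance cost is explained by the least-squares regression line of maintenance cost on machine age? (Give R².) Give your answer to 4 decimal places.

n = 7, Σx = 45.6, Σy = 116.4, Σxy = 843.77, Σx² = 383.2, Σy² = 2042.72
Sxx = Σx² − (Σx)²/n = 383.2 − 297.051429 = 86.148571
Sxy = Σxy − (Σx)(Σy)/n = 843.77 − 758.262857 = 85.507143
Syy = Σy² − (Σy)²/n = 2042.72 − 1935.565714 = 107.154286
R² = Sxy²/(Sxx·Syy) = (85.507143)²/(86.148571·107.154286) = 0.792040

0.7920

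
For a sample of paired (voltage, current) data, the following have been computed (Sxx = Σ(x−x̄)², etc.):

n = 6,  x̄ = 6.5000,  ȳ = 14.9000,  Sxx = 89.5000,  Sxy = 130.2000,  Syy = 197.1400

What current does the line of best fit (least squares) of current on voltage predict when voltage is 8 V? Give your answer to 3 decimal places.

17.082

b = Sxy/Sxx = 130.2/89.5 = 1.454749
a = ȳ − b·x̄ = 14.9 − 1.454749·6.5 = 5.444134
ŷ(8) = a + b·8 = 5.444134 + 1.454749·8 = 17.082123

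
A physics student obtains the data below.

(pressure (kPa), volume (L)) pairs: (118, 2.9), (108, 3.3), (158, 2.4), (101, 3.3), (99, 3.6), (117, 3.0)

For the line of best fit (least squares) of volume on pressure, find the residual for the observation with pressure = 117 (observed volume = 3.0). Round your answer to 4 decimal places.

n = 6, Σx = 701, Σy = 18.5, Σxy = 2118.5, Σx² = 84243
Sxx = Σx² − (Σx)²/n = 84243 − 81900.166667 = 2342.833333
Sxy = Σxy − (Σx)(Σy)/n = 2118.5 − 2161.416667 = -42.916667
b = Sxy/Sxx = -42.916667/2342.833333 = -0.018318
a = ȳ − b·x̄ = 3.083333 − (-0.018318)·116.833333 = 5.223519
ŷ(117) = 5.223519 + (-0.018318)·117 = 3.080280
residual = y − ŷ = 3.0 − 3.080280 = -0.080280

-0.0803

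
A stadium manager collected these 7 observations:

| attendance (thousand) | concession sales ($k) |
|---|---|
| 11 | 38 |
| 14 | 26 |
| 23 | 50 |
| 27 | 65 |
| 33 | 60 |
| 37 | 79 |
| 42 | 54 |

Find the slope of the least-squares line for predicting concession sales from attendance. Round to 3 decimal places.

n = 7, Σx = 187, Σy = 372, Σxy = 10858, Σx² = 5797
Sxx = Σx² − (Σx)²/n = 5797 − 4995.571429 = 801.428571
Sxy = Σxy − (Σx)(Σy)/n = 10858 − 9937.714286 = 920.285714
b = Sxy/Sxx = 920.285714/801.428571 = 1.148307

1.148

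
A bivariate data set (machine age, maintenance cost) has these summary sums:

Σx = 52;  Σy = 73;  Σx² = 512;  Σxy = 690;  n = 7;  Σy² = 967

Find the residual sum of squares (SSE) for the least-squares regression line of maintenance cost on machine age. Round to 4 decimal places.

32.1500

Sxx = Σx² − (Σx)²/n = 512 − 386.285714 = 125.714286
Sxy = Σxy − (Σx)(Σy)/n = 690 − 542.285714 = 147.714286
Syy = Σy² − (Σy)²/n = 967 − 761.285714 = 205.714286
b = Sxy/Sxx = 147.714286/125.714286 = 1.175
SSE = Syy − b·Sxy = 205.714286 − 1.175·147.714286 = 32.15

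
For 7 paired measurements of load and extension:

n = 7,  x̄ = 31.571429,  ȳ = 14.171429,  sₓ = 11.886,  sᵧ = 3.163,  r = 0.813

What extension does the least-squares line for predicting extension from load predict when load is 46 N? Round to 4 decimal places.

17.2930

b = r · sᵧ/sₓ = 0.813 · 3.163/11.886 = 0.216349
a = ȳ − b·x̄ = 14.171429 − 0.216349·31.571429 = 7.340996
ŷ(46) = a + b·46 = 7.340996 + 0.216349·46 = 17.293030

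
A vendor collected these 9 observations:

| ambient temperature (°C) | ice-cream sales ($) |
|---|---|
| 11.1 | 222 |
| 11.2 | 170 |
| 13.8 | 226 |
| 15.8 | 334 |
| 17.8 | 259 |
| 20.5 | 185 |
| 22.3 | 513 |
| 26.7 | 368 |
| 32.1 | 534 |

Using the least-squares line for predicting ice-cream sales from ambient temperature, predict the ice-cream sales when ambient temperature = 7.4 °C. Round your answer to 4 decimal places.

n = 9, Σx = 171.3, Σy = 2811, Σxy = 59573.8, Σx² = 3666.41
Sxx = Σx² − (Σx)²/n = 3666.41 − 3260.41 = 406
Sxy = Σxy − (Σx)(Σy)/n = 59573.8 − 53502.7 = 6071.1
b = Sxy/Sxx = 6071.1/406 = 14.953448
a = ȳ − b·x̄ = 312.333333 − 14.953448·19.033333 = 27.719368
ŷ(7.4) = a + b·7.4 = 27.719368 + 14.953448·7.4 = 138.374885

138.3749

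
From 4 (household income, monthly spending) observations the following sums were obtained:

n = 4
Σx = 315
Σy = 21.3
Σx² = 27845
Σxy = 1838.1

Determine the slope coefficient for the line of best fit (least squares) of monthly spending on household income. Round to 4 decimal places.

Sxx = Σx² − (Σx)²/n = 27845 − 24806.25 = 3038.75
Sxy = Σxy − (Σx)(Σy)/n = 1838.1 − 1677.375 = 160.725
b = Sxy/Sxx = 160.725/3038.75 = 0.052892

0.0529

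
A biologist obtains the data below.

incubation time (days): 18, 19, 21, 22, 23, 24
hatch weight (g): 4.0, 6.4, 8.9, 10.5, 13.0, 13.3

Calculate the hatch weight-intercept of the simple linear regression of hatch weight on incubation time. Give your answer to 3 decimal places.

-23.978

n = 6, Σx = 127, Σy = 56.1, Σxy = 1229.7, Σx² = 2715
Sxx = Σx² − (Σx)²/n = 2715 − 2688.166667 = 26.833333
Sxy = Σxy − (Σx)(Σy)/n = 1229.7 − 1187.45 = 42.25
b = Sxy/Sxx = 42.25/26.833333 = 1.574534
a = ȳ − b·x̄ = 9.35 − 1.574534·21.166667 = -23.977640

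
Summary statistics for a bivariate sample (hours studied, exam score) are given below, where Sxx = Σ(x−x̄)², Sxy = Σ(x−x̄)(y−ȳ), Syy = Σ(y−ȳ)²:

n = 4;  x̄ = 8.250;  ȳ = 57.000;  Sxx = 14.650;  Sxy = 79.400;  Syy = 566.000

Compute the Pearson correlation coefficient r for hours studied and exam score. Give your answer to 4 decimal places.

0.8720

r = Sxy/√(Sxx·Syy) = 79.4/√(8291.9) = 79.4/91.059870 = 0.871954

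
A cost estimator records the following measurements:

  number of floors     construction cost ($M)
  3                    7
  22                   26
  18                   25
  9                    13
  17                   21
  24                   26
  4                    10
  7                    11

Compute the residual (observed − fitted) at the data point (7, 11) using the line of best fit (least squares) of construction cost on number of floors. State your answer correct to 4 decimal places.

-0.6901

n = 8, Σx = 104, Σy = 139, Σxy = 2258, Σx² = 1828
Sxx = Σx² − (Σx)²/n = 1828 − 1352 = 476
Sxy = Σxy − (Σx)(Σy)/n = 2258 − 1807 = 451
b = Sxy/Sxx = 451/476 = 0.947479
a = ȳ − b·x̄ = 17.375 − 0.947479·13 = 5.057773
ŷ(7) = 5.057773 + 0.947479·7 = 11.690126
residual = y − ŷ = 11 − 11.690126 = -0.690126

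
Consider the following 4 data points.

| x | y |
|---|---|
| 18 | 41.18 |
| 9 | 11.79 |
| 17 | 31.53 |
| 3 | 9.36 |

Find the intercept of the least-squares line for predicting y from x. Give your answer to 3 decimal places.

n = 4, Σx = 47, Σy = 93.86, Σxy = 1411.44, Σx² = 703
Sxx = Σx² − (Σx)²/n = 703 − 552.25 = 150.75
Sxy = Σxy − (Σx)(Σy)/n = 1411.44 − 1102.855 = 308.585
b = Sxy/Sxx = 308.585/150.75 = 2.046998
a = ȳ − b·x̄ = 23.465 − 2.046998·11.75 = -0.587231

-0.587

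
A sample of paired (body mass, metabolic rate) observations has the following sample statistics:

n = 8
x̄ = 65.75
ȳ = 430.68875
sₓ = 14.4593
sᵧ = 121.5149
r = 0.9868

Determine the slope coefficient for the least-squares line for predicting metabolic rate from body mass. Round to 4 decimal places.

b = r · sᵧ/sₓ = 0.9868 · 121.5149/14.4593 = 8.292995

8.2930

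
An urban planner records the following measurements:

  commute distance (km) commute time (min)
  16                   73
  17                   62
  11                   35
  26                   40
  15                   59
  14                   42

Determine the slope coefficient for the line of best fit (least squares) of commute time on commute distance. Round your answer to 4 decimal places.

n = 6, Σx = 99, Σy = 311, Σxy = 5120, Σx² = 1763
Sxx = Σx² − (Σx)²/n = 1763 − 1633.5 = 129.5
Sxy = Σxy − (Σx)(Σy)/n = 5120 − 5131.5 = -11.5
b = Sxy/Sxx = -11.5/129.5 = -0.088803

-0.0888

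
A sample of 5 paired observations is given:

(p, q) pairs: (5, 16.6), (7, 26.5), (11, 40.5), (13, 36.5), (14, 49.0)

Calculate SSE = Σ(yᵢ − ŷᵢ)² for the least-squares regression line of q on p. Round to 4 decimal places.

n = 5, Σx = 50, Σy = 169.1, Σxy = 1874.5, Σx² = 560, Σy² = 6351.31
Sxx = Σx² − (Σx)²/n = 560 − 500 = 60
Sxy = Σxy − (Σx)(Σy)/n = 1874.5 − 1691 = 183.5
Syy = Σy² − (Σy)²/n = 6351.31 − 5718.962 = 632.348
b = Sxy/Sxx = 183.5/60 = 3.058333
SSE = Syy − b·Sxy = 632.348 − 3.058333·183.5 = 71.143833

71.1438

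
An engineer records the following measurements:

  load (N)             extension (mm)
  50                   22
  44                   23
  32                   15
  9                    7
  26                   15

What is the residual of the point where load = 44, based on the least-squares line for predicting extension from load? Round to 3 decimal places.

1.977

n = 5, Σx = 161, Σy = 82, Σxy = 3045, Σx² = 6217
Sxx = Σx² − (Σx)²/n = 6217 − 5184.2 = 1032.8
Sxy = Σxy − (Σx)(Σy)/n = 3045 − 2640.4 = 404.6
b = Sxy/Sxx = 404.6/1032.8 = 0.391751
a = ȳ − b·x̄ = 16.4 − 0.391751·32.2 = 3.785631
ŷ(44) = 3.785631 + 0.391751·44 = 21.022657
residual = y − ŷ = 23 − 21.022657 = 1.977343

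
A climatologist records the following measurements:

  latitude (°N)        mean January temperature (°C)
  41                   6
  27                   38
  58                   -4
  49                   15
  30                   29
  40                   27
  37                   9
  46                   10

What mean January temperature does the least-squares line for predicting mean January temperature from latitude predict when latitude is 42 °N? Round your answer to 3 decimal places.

n = 8, Σx = 328, Σy = 130, Σxy = 4518, Σx² = 14160
Sxx = Σx² − (Σx)²/n = 14160 − 13448 = 712
Sxy = Σxy − (Σx)(Σy)/n = 4518 − 5330 = -812
b = Sxy/Sxx = -812/712 = -1.140449
a = ȳ − b·x̄ = 16.25 − (-1.140449)·41 = 63.008427
ŷ(42) = a + b·42 = 63.008427 + (-1.140449)·42 = 15.109551

15.110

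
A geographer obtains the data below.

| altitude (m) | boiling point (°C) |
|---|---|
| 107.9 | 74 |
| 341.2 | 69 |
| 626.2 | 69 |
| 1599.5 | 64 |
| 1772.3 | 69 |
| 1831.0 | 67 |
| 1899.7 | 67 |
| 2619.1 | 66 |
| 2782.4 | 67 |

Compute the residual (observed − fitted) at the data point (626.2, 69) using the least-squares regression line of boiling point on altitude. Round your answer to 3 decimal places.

n = 9, Σx = 13579.3, Σy = 612, Σxy = 908630.2, Σx² = 27782489.49
Sxx = Σx² − (Σx)²/n = 27782489.49 − 20488598.721111 = 7293890.768889
Sxy = Σxy − (Σx)(Σy)/n = 908630.2 − 923392.4 = -14762.2
b = Sxy/Sxx = -14762.2/7293890.768889 = -0.002024
a = ȳ − b·x̄ = 68 − (-0.002024)·1508.811111 = 71.053702
ŷ(626.2) = 71.053702 + (-0.002024)·626.2 = 69.786328
residual = y − ŷ = 69 − 69.786328 = -0.786328

-0.786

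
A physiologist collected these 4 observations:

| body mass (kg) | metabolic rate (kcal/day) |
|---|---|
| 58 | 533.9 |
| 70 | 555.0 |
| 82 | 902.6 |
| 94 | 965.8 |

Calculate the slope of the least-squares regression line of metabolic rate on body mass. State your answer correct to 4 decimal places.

n = 4, Σx = 304, Σy = 2957.3, Σxy = 234614.6, Σx² = 23824
Sxx = Σx² − (Σx)²/n = 23824 − 23104 = 720
Sxy = Σxy − (Σx)(Σy)/n = 234614.6 − 224754.8 = 9859.8
b = Sxy/Sxx = 9859.8/720 = 13.694167

13.6942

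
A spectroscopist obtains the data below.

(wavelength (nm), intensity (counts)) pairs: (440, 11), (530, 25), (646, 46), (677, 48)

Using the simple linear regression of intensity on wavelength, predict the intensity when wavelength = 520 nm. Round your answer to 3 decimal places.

n = 4, Σx = 2293, Σy = 130, Σxy = 80302, Σx² = 1350145
Sxx = Σx² − (Σx)²/n = 1350145 − 1314462.25 = 35682.75
Sxy = Σxy − (Σx)(Σy)/n = 80302 − 74522.5 = 5779.5
b = Sxy/Sxx = 5779.5/35682.75 = 0.161969
a = ȳ − b·x̄ = 32.5 − 0.161969·573.25 = -60.348740
ŷ(520) = a + b·520 = -60.348740 + 0.161969·520 = 23.875150

23.875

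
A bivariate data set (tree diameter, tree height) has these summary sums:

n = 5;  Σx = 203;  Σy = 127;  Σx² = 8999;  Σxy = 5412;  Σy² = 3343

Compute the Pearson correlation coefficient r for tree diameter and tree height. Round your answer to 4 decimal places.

0.8587

Sxx = Σx² − (Σx)²/n = 8999 − 8241.8 = 757.2
Sxy = Σxy − (Σx)(Σy)/n = 5412 − 5156.2 = 255.8
Syy = Σy² − (Σy)²/n = 3343 − 3225.8 = 117.2
r = Sxy/√(Sxx·Syy) = 255.8/√(88743.84) = 255.8/297.899043 = 0.858680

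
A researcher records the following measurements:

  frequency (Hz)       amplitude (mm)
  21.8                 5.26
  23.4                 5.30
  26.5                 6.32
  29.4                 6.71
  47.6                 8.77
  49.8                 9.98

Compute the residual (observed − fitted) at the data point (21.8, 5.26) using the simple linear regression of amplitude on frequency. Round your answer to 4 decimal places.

-0.0759

n = 6, Σx = 198.5, Σy = 42.34, Σxy = 1517.898, Σx² = 7335.21
Sxx = Σx² − (Σx)²/n = 7335.21 − 6567.041667 = 768.168333
Sxy = Σxy − (Σx)(Σy)/n = 1517.898 − 1400.748333 = 117.149667
b = Sxy/Sxx = 117.149667/768.168333 = 0.152505
a = ȳ − b·x̄ = 7.056667 − 0.152505·33.083333 = 2.011286
ŷ(21.8) = 2.011286 + 0.152505·21.8 = 5.335900
residual = y − ŷ = 5.26 − 5.335900 = -0.075900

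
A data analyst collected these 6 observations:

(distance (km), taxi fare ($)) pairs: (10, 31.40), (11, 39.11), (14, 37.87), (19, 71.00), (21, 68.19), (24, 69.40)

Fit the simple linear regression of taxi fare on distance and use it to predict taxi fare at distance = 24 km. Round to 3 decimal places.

n = 6, Σx = 99, Σy = 316.97, Σxy = 5720.98, Σx² = 1795
Sxx = Σx² − (Σx)²/n = 1795 − 1633.5 = 161.5
Sxy = Σxy − (Σx)(Σy)/n = 5720.98 − 5230.005 = 490.975
b = Sxy/Sxx = 490.975/161.5 = 3.040093
a = ȳ − b·x̄ = 52.828333 − 3.040093·16.5 = 2.666801
ŷ(24) = a + b·24 = 2.666801 + 3.040093·24 = 75.629030

75.629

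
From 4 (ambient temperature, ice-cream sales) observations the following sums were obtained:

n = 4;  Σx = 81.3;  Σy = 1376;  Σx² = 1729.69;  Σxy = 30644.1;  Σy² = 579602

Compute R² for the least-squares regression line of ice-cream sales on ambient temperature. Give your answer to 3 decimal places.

Sxx = Σx² − (Σx)²/n = 1729.69 − 1652.4225 = 77.2675
Sxy = Σxy − (Σx)(Σy)/n = 30644.1 − 27967.2 = 2676.9
Syy = Σy² − (Σy)²/n = 579602 − 473344 = 106258
R² = Sxy²/(Sxx·Syy) = (2676.9)²/(77.2675·106258) = 0.872782

0.873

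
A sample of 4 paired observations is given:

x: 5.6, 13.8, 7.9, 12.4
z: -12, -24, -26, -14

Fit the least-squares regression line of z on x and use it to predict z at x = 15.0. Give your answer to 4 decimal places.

n = 4, Σx = 39.7, Σy = -76, Σxy = -777.4, Σx² = 437.97
Sxx = Σx² − (Σx)²/n = 437.97 − 394.0225 = 43.9475
Sxy = Σxy − (Σx)(Σy)/n = -777.4 − (-754.3) = -23.1
b = Sxy/Sxx = -23.1/43.9475 = -0.525627
a = ȳ − b·x̄ = -19 − (-0.525627)·9.925 = -13.783150
ŷ(15.0) = a + b·15.0 = -13.783150 + (-0.525627)·15 = -21.667558

-21.6676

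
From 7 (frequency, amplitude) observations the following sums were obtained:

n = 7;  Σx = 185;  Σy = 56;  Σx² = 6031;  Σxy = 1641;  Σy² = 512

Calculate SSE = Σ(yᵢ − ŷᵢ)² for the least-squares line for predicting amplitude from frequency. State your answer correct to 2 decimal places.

Sxx = Σx² − (Σx)²/n = 6031 − 4889.285714 = 1141.714286
Sxy = Σxy − (Σx)(Σy)/n = 1641 − 1480 = 161
Syy = Σy² − (Σy)²/n = 512 − 448 = 64
b = Sxy/Sxx = 161/1141.714286 = 0.141016
SSE = Syy − b·Sxy = 64 − 0.141016·161 = 41.296421

41.30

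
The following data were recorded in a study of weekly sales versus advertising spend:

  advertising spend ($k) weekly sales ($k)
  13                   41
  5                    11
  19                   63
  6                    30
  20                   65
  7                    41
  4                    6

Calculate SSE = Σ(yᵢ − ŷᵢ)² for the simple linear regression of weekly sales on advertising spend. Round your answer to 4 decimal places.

n = 7, Σx = 74, Σy = 257, Σxy = 3576, Σx² = 1056, Σy² = 12613
Sxx = Σx² − (Σx)²/n = 1056 − 782.285714 = 273.714286
Sxy = Σxy − (Σx)(Σy)/n = 3576 − 2716.857143 = 859.142857
Syy = Σy² − (Σy)²/n = 12613 − 9435.571429 = 3177.428571
b = Sxy/Sxx = 859.142857/273.714286 = 3.138831
SSE = Syy − b·Sxy = 3177.428571 − 3.138831·859.142857 = 480.724426

480.7244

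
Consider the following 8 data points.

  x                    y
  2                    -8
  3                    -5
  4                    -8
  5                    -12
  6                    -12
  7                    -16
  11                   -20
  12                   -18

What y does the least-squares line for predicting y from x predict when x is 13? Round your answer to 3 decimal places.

-21.541

n = 8, Σx = 50, Σy = -99, Σxy = -743, Σx² = 404
Sxx = Σx² − (Σx)²/n = 404 − 312.5 = 91.5
Sxy = Σxy − (Σx)(Σy)/n = -743 − (-618.75) = -124.25
b = Sxy/Sxx = -124.25/91.5 = -1.357923
a = ȳ − b·x̄ = -12.375 − (-1.357923)·6.25 = -3.887978
ŷ(13) = a + b·13 = -3.887978 + (-1.357923)·13 = -21.540984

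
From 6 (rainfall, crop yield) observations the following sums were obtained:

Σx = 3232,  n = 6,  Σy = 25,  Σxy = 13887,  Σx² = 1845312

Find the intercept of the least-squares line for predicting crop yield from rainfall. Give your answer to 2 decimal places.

2.00

Sxx = Σx² − (Σx)²/n = 1845312 − 1740970.666667 = 104341.333333
Sxy = Σxy − (Σx)(Σy)/n = 13887 − 13466.666667 = 420.333333
b = Sxy/Sxx = 420.333333/104341.333333 = 0.004028
a = ȳ − b·x̄ = 4.166667 − 0.004028·538.666667 = 1.996678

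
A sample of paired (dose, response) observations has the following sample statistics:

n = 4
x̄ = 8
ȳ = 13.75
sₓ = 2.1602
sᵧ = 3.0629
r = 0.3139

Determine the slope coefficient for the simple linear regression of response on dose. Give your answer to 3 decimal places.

b = r · sᵧ/sₓ = 0.3139 · 3.0629/2.1602 = 0.445072

0.445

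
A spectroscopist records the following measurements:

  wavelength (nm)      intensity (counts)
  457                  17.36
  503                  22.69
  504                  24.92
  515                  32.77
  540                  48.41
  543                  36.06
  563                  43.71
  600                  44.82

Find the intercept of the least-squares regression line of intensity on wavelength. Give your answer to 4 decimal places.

-87.1268

n = 8, Σx = 4225, Σy = 270.74, Σxy = 146005.53, Σx² = 2244517
Sxx = Σx² − (Σx)²/n = 2244517 − 2231328.125 = 13188.875
Sxy = Σxy − (Σx)(Σy)/n = 146005.53 − 142984.5625 = 3020.9675
b = Sxy/Sxx = 3020.9675/13188.875 = 0.229054
a = ȳ − b·x̄ = 33.8425 − 0.229054·528.125 = -87.126761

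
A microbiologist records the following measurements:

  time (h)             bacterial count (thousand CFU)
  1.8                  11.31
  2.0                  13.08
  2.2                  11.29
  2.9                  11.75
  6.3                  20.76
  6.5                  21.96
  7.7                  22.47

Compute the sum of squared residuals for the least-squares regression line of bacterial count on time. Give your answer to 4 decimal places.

7.6556

n = 7, Σx = 29.4, Σy = 112.62, Σxy = 551.978, Σx² = 161.72, Σy² = 1982.6492
Sxx = Σx² − (Σx)²/n = 161.72 − 123.48 = 38.24
Sxy = Σxy − (Σx)(Σy)/n = 551.978 − 473.004 = 78.974
Syy = Σy² − (Σy)²/n = 1982.6492 − 1811.894914 = 170.754286
b = Sxy/Sxx = 78.974/38.24 = 2.065220
SSE = Syy − b·Sxy = 170.754286 − 2.065220·78.974 = 7.655628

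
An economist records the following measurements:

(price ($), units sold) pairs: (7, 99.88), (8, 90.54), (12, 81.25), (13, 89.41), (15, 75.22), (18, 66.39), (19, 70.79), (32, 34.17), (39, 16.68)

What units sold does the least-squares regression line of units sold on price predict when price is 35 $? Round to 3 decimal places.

n = 9, Σx = 163, Σy = 624.33, Σxy = 8973.1, Σx² = 3881
Sxx = Σx² − (Σx)²/n = 3881 − 2952.111111 = 928.888889
Sxy = Σxy − (Σx)(Σy)/n = 8973.1 − 11307.31 = -2334.21
b = Sxy/Sxx = -2334.21/928.888889 = -2.512906
a = ȳ − b·x̄ = 69.37 − (-2.512906)·18.111111 = 114.881511
ŷ(35) = a + b·35 = 114.881511 + (-2.512906)·35 = 26.929818

26.930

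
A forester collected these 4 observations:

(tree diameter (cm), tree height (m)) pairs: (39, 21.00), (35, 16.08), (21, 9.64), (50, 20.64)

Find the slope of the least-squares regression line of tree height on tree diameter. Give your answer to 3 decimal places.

n = 4, Σx = 145, Σy = 67.36, Σxy = 2616.24, Σx² = 5687
Sxx = Σx² − (Σx)²/n = 5687 − 5256.25 = 430.75
Sxy = Σxy − (Σx)(Σy)/n = 2616.24 − 2441.8 = 174.44
b = Sxy/Sxx = 174.44/430.75 = 0.404968

0.405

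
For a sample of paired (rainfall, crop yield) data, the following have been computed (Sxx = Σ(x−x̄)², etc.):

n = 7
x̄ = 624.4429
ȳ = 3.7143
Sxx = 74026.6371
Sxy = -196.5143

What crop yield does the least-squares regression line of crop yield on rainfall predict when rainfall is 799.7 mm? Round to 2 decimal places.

3.25

b = Sxy/Sxx = -196.5143/74026.6371 = -0.002655
a = ȳ − b·x̄ = 3.7143 − (-0.002655)·624.4429 = 5.371973
ŷ(799.7) = a + b·799.7 = 5.371973 + (-0.002655)·799.7 = 3.249055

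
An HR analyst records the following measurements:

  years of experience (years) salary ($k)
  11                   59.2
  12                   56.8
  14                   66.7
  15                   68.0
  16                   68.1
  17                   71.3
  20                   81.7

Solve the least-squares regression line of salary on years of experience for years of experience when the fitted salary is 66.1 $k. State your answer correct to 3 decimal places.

n = 7, Σx = 105, Σy = 471.8, Σxy = 7222.3, Σx² = 1631
Sxx = Σx² − (Σx)²/n = 1631 − 1575 = 56
Sxy = Σxy − (Σx)(Σy)/n = 7222.3 − 7077 = 145.3
b = Sxy/Sxx = 145.3/56 = 2.594643
a = ȳ − b·x̄ = 67.4 − 2.594643·15 = 28.480357
Set a + b·x = 66.1: x = (66.1 − 28.480357) / 2.594643 = 14.498968

14.499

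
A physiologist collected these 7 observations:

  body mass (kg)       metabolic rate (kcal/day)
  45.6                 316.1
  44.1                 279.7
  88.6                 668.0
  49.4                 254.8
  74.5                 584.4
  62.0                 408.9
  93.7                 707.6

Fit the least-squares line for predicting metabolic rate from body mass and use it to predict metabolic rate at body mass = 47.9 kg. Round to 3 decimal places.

300.267

n = 7, Σx = 457.9, Σy = 3219.5, Σxy = 233712.57, Σx² = 32488.43
Sxx = Σx² − (Σx)²/n = 32488.43 − 29953.201429 = 2535.228571
Sxy = Σxy − (Σx)(Σy)/n = 233712.57 − 210601.292857 = 23111.277143
b = Sxy/Sxx = 23111.277143/2535.228571 = 9.116053
a = ȳ − b·x̄ = 459.928571 − 9.116053·65.414286 = -136.391501
ŷ(47.9) = a + b·47.9 = -136.391501 + 9.116053·47.9 = 300.267421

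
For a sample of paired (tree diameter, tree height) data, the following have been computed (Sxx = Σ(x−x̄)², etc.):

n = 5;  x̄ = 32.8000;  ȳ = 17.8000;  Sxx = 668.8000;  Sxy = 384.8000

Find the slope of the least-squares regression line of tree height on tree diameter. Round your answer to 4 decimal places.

b = Sxy/Sxx = 384.8/668.8 = 0.575359

0.5754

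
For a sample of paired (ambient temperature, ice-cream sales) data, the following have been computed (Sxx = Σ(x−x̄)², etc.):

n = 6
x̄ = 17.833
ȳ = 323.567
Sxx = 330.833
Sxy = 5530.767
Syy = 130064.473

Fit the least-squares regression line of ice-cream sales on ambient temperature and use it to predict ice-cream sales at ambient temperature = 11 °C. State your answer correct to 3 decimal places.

b = Sxy/Sxx = 5530.767/330.833 = 16.717700
a = ȳ − b·x̄ = 323.567 − 16.717700·17.833 = 25.440247
ŷ(11) = a + b·11 = 25.440247 + 16.717700·11 = 209.334953

209.335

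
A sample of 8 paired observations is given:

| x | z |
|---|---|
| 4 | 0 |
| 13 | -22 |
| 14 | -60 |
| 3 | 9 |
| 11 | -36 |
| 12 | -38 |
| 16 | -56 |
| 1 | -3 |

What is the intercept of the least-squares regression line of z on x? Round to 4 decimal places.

n = 8, Σx = 74, Σy = -206, Σxy = -2850, Σx² = 912
Sxx = Σx² − (Σx)²/n = 912 − 684.5 = 227.5
Sxy = Σxy − (Σx)(Σy)/n = -2850 − (-1905.5) = -944.5
b = Sxy/Sxx = -944.5/227.5 = -4.151648
a = ȳ − b·x̄ = -25.75 − (-4.151648)·9.25 = 12.652747

12.6527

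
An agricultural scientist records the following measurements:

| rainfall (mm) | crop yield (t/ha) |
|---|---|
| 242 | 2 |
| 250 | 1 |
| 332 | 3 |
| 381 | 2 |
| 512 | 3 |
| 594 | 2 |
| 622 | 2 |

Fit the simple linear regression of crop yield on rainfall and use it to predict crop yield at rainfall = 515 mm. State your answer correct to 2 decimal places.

2.26

n = 7, Σx = 2933, Σy = 15, Σxy = 6460, Σx² = 1378313
Sxx = Σx² − (Σx)²/n = 1378313 − 1228927 = 149386
Sxy = Σxy − (Σx)(Σy)/n = 6460 − 6285 = 175
b = Sxy/Sxx = 175/149386 = 0.001171
a = ȳ − b·x̄ = 2.142857 − 0.001171·419 = 1.652015
ŷ(515) = a + b·515 = 1.652015 + 0.001171·515 = 2.255317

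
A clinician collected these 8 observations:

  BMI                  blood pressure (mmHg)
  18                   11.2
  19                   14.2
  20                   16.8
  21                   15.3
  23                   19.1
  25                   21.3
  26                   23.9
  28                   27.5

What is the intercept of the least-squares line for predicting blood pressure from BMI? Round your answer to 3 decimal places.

n = 8, Σx = 180, Σy = 149.3, Σxy = 3491.9, Σx² = 4140
Sxx = Σx² − (Σx)²/n = 4140 − 4050 = 90
Sxy = Σxy − (Σx)(Σy)/n = 3491.9 − 3359.25 = 132.65
b = Sxy/Sxx = 132.65/90 = 1.473889
a = ȳ − b·x̄ = 18.6625 − 1.473889·22.5 = -14.5

-14.500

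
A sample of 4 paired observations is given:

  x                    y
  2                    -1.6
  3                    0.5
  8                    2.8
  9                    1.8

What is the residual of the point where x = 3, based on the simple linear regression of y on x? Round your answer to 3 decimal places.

n = 4, Σx = 22, Σy = 3.5, Σxy = 36.9, Σx² = 158
Sxx = Σx² − (Σx)²/n = 158 − 121 = 37
Sxy = Σxy − (Σx)(Σy)/n = 36.9 − 19.25 = 17.65
b = Sxy/Sxx = 17.65/37 = 0.477027
a = ȳ − b·x̄ = 0.875 − 0.477027·5.5 = -1.748649
ŷ(3) = -1.748649 + 0.477027·3 = -0.317568
residual = y − ŷ = 0.5 − (-0.317568) = 0.817568

0.818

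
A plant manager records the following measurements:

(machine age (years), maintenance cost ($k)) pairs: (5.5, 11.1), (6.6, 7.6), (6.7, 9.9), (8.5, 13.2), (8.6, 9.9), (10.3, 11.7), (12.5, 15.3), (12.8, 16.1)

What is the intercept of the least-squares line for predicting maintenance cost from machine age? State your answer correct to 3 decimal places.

4.048

n = 8, Σx = 71.5, Σy = 94.8, Σxy = 892.72, Σx² = 691.09
Sxx = Σx² − (Σx)²/n = 691.09 − 639.03125 = 52.05875
Sxy = Σxy − (Σx)(Σy)/n = 892.72 − 847.275 = 45.445
b = Sxy/Sxx = 45.445/52.05875 = 0.872956
a = ȳ − b·x̄ = 11.85 − 0.872956·8.9375 = 4.047955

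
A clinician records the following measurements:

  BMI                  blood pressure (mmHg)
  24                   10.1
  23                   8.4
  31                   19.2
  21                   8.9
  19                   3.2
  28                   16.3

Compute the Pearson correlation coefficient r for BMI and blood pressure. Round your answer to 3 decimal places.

n = 6, Σx = 146, Σy = 66.1, Σxy = 1734.9, Σx² = 3652, Σy² = 896.35
Sxx = Σx² − (Σx)²/n = 3652 − 3552.666667 = 99.333333
Sxy = Σxy − (Σx)(Σy)/n = 1734.9 − 1608.433333 = 126.466667
Syy = Σy² − (Σy)²/n = 896.35 − 728.201667 = 168.148333
r = Sxy/√(Sxx·Syy) = 126.466667/√(16702.734444) = 126.466667/129.239059 = 0.978548

0.979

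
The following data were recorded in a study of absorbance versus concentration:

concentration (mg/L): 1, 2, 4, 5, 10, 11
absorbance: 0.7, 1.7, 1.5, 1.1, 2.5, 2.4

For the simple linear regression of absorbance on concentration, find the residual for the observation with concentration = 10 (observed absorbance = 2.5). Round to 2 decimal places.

0.19

n = 6, Σx = 33, Σy = 9.9, Σxy = 67, Σx² = 267
Sxx = Σx² − (Σx)²/n = 267 − 181.5 = 85.5
Sxy = Σxy − (Σx)(Σy)/n = 67 − 54.45 = 12.55
b = Sxy/Sxx = 12.55/85.5 = 0.146784
a = ȳ − b·x̄ = 1.65 − 0.146784·5.5 = 0.842690
ŷ(10) = 0.842690 + 0.146784·10 = 2.310526
residual = y − ŷ = 2.5 − 2.310526 = 0.189474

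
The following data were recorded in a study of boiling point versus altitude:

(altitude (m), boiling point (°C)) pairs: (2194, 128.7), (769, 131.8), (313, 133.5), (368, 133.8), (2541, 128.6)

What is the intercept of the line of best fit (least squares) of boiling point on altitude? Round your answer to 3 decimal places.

134.188

n = 5, Σx = 6185, Σy = 656.4, Σxy = 801518.5, Σx² = 12095071
Sxx = Σx² − (Σx)²/n = 12095071 − 7650845 = 4444226
Sxy = Σxy − (Σx)(Σy)/n = 801518.5 − 811966.8 = -10448.3
b = Sxy/Sxx = -10448.3/4444226 = -0.002351
a = ȳ − b·x̄ = 131.28 − (-0.002351)·1237 = 134.188166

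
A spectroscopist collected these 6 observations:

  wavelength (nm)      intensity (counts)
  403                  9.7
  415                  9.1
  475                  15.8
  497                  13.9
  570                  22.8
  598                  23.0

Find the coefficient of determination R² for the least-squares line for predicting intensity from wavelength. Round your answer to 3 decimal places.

0.948

n = 6, Σx = 2958, Σy = 94.3, Σxy = 48848.9, Σx² = 1489772, Σy² = 1668.59
Sxx = Σx² − (Σx)²/n = 1489772 − 1458294 = 31478
Sxy = Σxy − (Σx)(Σy)/n = 48848.9 − 46489.9 = 2359
Syy = Σy² − (Σy)²/n = 1668.59 − 1482.081667 = 186.508333
R² = Sxy²/(Sxx·Syy) = (2359)²/(31478·186.508333) = 0.947874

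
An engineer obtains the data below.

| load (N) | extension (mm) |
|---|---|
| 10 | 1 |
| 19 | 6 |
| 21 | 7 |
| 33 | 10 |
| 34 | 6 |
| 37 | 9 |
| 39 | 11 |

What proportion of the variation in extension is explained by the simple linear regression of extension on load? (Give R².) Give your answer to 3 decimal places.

0.742

n = 7, Σx = 193, Σy = 50, Σxy = 1567, Σx² = 6037, Σy² = 424
Sxx = Σx² − (Σx)²/n = 6037 − 5321.285714 = 715.714286
Sxy = Σxy − (Σx)(Σy)/n = 1567 − 1378.571429 = 188.428571
Syy = Σy² − (Σy)²/n = 424 − 357.142857 = 66.857143
R² = Sxy²/(Sxx·Syy) = (188.428571)²/(715.714286·66.857143) = 0.742004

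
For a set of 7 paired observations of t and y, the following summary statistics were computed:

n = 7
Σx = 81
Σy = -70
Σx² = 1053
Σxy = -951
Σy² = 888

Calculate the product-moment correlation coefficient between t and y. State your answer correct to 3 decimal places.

-0.956

Sxx = Σx² − (Σx)²/n = 1053 − 937.285714 = 115.714286
Sxy = Σxy − (Σx)(Σy)/n = -951 − (-810) = -141
Syy = Σy² − (Σy)²/n = 888 − 700 = 188
r = Sxy/√(Sxx·Syy) = -141/√(21754.285714) = -141/147.493341 = -0.955975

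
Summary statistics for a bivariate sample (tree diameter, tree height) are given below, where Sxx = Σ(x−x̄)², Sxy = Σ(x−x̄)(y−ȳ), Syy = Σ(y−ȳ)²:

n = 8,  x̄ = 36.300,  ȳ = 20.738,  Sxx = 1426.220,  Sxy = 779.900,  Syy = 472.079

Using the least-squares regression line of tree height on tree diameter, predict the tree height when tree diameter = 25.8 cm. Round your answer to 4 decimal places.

b = Sxy/Sxx = 779.9/1426.22 = 0.546830
a = ȳ − b·x̄ = 20.738 − 0.546830·36.3 = 0.888068
ŷ(25.8) = a + b·25.8 = 0.888068 + 0.546830·25.8 = 14.996284

14.9963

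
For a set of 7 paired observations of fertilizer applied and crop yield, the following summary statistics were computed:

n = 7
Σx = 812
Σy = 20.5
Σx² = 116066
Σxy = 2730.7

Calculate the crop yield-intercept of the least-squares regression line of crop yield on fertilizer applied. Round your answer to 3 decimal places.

1.058

Sxx = Σx² − (Σx)²/n = 116066 − 94192 = 21874
Sxy = Σxy − (Σx)(Σy)/n = 2730.7 − 2378 = 352.7
b = Sxy/Sxx = 352.7/21874 = 0.016124
a = ȳ − b·x̄ = 2.928571 − 0.016124·116 = 1.058168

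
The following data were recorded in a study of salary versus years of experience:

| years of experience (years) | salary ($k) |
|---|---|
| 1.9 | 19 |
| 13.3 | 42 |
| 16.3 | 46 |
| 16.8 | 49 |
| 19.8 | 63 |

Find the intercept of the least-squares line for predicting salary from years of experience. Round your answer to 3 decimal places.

13.283

n = 5, Σx = 68.1, Σy = 219, Σxy = 3415.1, Σx² = 1120.47
Sxx = Σx² − (Σx)²/n = 1120.47 − 927.522 = 192.948
Sxy = Σxy − (Σx)(Σy)/n = 3415.1 − 2982.78 = 432.32
b = Sxy/Sxx = 432.32/192.948 = 2.240604
a = ȳ − b·x̄ = 43.8 − 2.240604·13.62 = 13.282978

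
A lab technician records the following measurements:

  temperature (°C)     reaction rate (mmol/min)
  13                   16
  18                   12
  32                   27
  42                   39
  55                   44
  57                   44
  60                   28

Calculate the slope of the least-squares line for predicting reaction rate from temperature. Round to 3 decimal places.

n = 7, Σx = 277, Σy = 210, Σxy = 9534, Σx² = 13155
Sxx = Σx² − (Σx)²/n = 13155 − 10961.285714 = 2193.714286
Sxy = Σxy − (Σx)(Σy)/n = 9534 − 8310 = 1224
b = Sxy/Sxx = 1224/2193.714286 = 0.557958

0.558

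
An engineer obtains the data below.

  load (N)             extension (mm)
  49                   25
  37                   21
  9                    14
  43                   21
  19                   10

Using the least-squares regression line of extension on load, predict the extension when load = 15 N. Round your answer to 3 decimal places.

n = 5, Σx = 157, Σy = 91, Σxy = 3221, Σx² = 6061
Sxx = Σx² − (Σx)²/n = 6061 − 4929.8 = 1131.2
Sxy = Σxy − (Σx)(Σy)/n = 3221 − 2857.4 = 363.6
b = Sxy/Sxx = 363.6/1131.2 = 0.321429
a = ȳ − b·x̄ = 18.2 − 0.321429·31.4 = 8.107143
ŷ(15) = a + b·15 = 8.107143 + 0.321429·15 = 12.928571

12.929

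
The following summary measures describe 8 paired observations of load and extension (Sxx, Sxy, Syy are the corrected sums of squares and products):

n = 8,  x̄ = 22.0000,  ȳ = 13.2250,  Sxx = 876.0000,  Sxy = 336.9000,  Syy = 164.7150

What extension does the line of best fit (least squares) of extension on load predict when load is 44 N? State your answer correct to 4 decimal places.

21.6860

b = Sxy/Sxx = 336.9/876 = 0.384589
a = ȳ − b·x̄ = 13.225 − 0.384589·22 = 4.764041
ŷ(44) = a + b·44 = 4.764041 + 0.384589·44 = 21.685959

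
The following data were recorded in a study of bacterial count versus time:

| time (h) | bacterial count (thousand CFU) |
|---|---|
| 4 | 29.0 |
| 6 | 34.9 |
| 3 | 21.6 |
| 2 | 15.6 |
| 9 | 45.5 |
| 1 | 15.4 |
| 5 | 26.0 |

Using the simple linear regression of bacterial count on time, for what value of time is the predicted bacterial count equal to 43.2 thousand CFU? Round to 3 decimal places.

8.446

n = 7, Σx = 30, Σy = 188, Σxy = 976.3, Σx² = 172
Sxx = Σx² − (Σx)²/n = 172 − 128.571429 = 43.428571
Sxy = Σxy − (Σx)(Σy)/n = 976.3 − 805.714286 = 170.585714
b = Sxy/Sxx = 170.585714/43.428571 = 3.927961
a = ȳ − b·x̄ = 26.857143 − 3.927961·4.285714 = 10.023026
Set a + b·x = 43.2: x = (43.2 − 10.023026) / 3.927961 = 8.446361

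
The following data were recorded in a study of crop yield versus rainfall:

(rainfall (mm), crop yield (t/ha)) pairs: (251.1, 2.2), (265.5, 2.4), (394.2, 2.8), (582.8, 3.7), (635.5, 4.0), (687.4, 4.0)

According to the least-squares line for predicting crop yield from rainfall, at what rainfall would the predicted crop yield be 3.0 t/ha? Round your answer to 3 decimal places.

426.187

n = 6, Σx = 2816.5, Σy = 19.1, Σxy = 9741.34, Σx² = 1504969.95
Sxx = Σx² − (Σx)²/n = 1504969.95 − 1322112.041667 = 182857.908333
Sxy = Σxy − (Σx)(Σy)/n = 9741.34 − 8965.858333 = 775.481667
b = Sxy/Sxx = 775.481667/182857.908333 = 0.004241
a = ȳ − b·x̄ = 3.183333 − 0.004241·469.416667 = 1.192585
Set a + b·x = 3.0: x = (3.0 − 1.192585) / 0.004241 = 426.186825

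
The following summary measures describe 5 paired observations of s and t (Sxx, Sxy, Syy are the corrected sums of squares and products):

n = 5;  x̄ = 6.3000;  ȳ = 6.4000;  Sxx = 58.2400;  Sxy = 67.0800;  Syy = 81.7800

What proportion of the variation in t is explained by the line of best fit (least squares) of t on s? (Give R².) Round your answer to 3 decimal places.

R² = Sxy²/(Sxx·Syy) = (67.08)²/(58.24·81.78) = 0.944752

0.945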